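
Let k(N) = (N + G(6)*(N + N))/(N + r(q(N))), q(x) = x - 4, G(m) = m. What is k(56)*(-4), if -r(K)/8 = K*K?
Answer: 364/2697 ≈ 0.13496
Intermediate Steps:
q(x) = -4 + x
r(K) = -8*K² (r(K) = -8*K*K = -8*K²)
k(N) = 13*N/(N - 8*(-4 + N)²) (k(N) = (N + 6*(N + N))/(N - 8*(-4 + N)²) = (N + 6*(2*N))/(N - 8*(-4 + N)²) = (N + 12*N)/(N - 8*(-4 + N)²) = (13*N)/(N - 8*(-4 + N)²) = 13*N/(N - 8*(-4 + N)²))
k(56)*(-4) = (13*56/(56 - 8*(-4 + 56)²))*(-4) = (13*56/(56 - 8*52²))*(-4) = (13*56/(56 - 8*2704))*(-4) = (13*56/(56 - 21632))*(-4) = (13*56/(-21576))*(-4) = (13*56*(-1/21576))*(-4) = -91/2697*(-4) = 364/2697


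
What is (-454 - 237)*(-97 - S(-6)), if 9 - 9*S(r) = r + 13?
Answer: 604625/9 ≈ 67181.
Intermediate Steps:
S(r) = -4/9 - r/9 (S(r) = 1 - (r + 13)/9 = 1 - (13 + r)/9 = 1 + (-13/9 - r/9) = -4/9 - r/9)
(-454 - 237)*(-97 - S(-6)) = (-454 - 237)*(-97 - (-4/9 - ⅑*(-6))) = -691*(-97 - (-4/9 + ⅔)) = -691*(-97 - 1*2/9) = -691*(-97 - 2/9) = -691*(-875/9) = 604625/9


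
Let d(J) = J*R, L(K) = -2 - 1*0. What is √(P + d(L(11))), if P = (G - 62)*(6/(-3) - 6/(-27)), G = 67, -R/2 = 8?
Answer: 4*√13/3 ≈ 4.8074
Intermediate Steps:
R = -16 (R = -2*8 = -16)
L(K) = -2 (L(K) = -2 + 0 = -2)
d(J) = -16*J (d(J) = J*(-16) = -16*J)
P = -80/9 (P = (67 - 62)*(6/(-3) - 6/(-27)) = 5*(6*(-⅓) - 6*(-1/27)) = 5*(-2 + 2/9) = 5*(-16/9) = -80/9 ≈ -8.8889)
√(P + d(L(11))) = √(-80/9 - 16*(-2)) = √(-80/9 + 32) = √(208/9) = 4*√13/3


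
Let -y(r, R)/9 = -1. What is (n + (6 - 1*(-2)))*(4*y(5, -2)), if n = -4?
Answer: 144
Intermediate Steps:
y(r, R) = 9 (y(r, R) = -9*(-1) = 9)
(n + (6 - 1*(-2)))*(4*y(5, -2)) = (-4 + (6 - 1*(-2)))*(4*9) = (-4 + (6 + 2))*36 = (-4 + 8)*36 = 4*36 = 144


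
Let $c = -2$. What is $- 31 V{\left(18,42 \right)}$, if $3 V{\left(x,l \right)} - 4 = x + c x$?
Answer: $\frac{434}{3} \approx 144.67$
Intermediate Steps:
$V{\left(x,l \right)} = \frac{4}{3} - \frac{x}{3}$ ($V{\left(x,l \right)} = \frac{4}{3} + \frac{x - 2 x}{3} = \frac{4}{3} + \frac{\left(-1\right) x}{3} = \frac{4}{3} - \frac{x}{3}$)
$- 31 V{\left(18,42 \right)} = - 31 \left(\frac{4}{3} - 6\right) = \left(-31\right) \left(- \frac{14}{3}\right) = \frac{434}{3}$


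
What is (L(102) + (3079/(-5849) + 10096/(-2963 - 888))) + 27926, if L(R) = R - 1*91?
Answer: 629196019830/22524499 ≈ 27934.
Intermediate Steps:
L(R) = -91 + R (L(R) = R - 91 = -91 + R)
(L(102) + (3079/(-5849) + 10096/(-2963 - 888))) + 27926 = ((-91 + 102) + (3079/(-5849) + 10096/(-2963 - 888))) + 27926 = (11 + (3079*(-1/5849) + 10096/(-3851))) + 27926 = (11 + (-3079/5849 + 10096*(-1/3851))) + 27926 = (11 + (-3079/5849 - 10096/3851)) + 27926 = (11 - 70908733/22524499) + 27926 = 176860756/22524499 + 27926 = 629196019830/22524499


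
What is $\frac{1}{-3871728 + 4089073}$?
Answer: $\frac{1}{217345} \approx 4.601 \cdot 10^{-6}$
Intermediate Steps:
$\frac{1}{-3871728 + 4089073} = \frac{1}{217345}$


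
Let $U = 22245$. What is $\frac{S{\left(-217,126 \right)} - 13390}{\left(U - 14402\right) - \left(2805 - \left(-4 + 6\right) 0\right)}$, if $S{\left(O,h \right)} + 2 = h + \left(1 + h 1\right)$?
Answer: $- \frac{13139}{5038} \approx -2.608$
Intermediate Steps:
$S{\left(O,h \right)} = -1 + 2 h$ ($S{\left(O,h \right)} = -2 + \left(h + \left(1 + h 1\right)\right) = -2 + \left(h + \left(1 + h\right)\right) = -2 + \left(1 + 2 h\right) = -1 + 2 h$)
$\frac{S{\left(-217,126 \right)} - 13390}{\left(U - 14402\right) - \left(2805 - \left(-4 + 6\right) 0\right)} = \frac{\left(-1 + 2 \cdot 126\right) - 13390}{\left(22245 - 14402\right) - \left(2805 - \left(-4 + 6\right) 0\right)} = \frac{\left(-1 + 252\right) - 13390}{\left(22245 - 14402\right) + \left(-2805 + 2 \cdot 0\right)} = \frac{251 - 13390}{7843 + \left(-2805 + 0\right)} = - \frac{13139}{7843 - 2805} = - \frac{13139}{5038}$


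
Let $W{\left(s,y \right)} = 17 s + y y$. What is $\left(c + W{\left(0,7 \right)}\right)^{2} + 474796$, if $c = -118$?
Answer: $479557$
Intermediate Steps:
$W{\left(s,y \right)} = y^{2} + 17 s$ ($W{\left(s,y \right)} = 17 s + y^{2} = y^{2} + 17 s$)
$\left(c + W{\left(0,7 \right)}\right)^{2} + 474796 = \left(-118 + \left(7^{2} + 17 \cdot 0\right)\right)^{2} + 474796 = \left(-118 + \left(49 + 0\right)\right)^{2} + 474796 = \left(-118 + 49\right)^{2} + 474796 = \left(-69\right)^{2} + 474796 = 4761 + 474796 = 479557$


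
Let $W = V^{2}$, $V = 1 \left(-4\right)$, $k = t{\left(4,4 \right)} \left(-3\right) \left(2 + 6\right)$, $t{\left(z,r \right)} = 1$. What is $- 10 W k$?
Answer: $3840$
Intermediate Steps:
$k = -24$ ($k = 1 \left(-3\right) \left(2 + 6\right) = \left(-3\right) 8 = -24$)
$V = -4$
$W = 16$ ($W = \left(-4\right)^{2} = 16$)
$- 10 W k = - 10 \cdot 16 \left(-24\right) = \left(-10\right) \left(-384\right) = 3840$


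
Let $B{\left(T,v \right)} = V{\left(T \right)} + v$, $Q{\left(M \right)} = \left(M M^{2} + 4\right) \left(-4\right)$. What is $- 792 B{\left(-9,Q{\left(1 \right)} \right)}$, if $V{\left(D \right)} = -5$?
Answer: $19800$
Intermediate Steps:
$Q{\left(M \right)} = -16 - 4 M^{3}$ ($Q{\left(M \right)} = \left(M^{3} + 4\right) \left(-4\right) = \left(4 + M^{3}\right) \left(-4\right) = -16 - 4 M^{3}$)
$B{\left(T,v \right)} = -5 + v$
$- 792 B{\left(-9,Q{\left(1 \right)} \right)} = - 792 \left(-5 - \left(16 + 4 \cdot 1^{3}\right)\right) = - 792 \left(-5 - 20\right) = \left(-792\right) \left(-25\right) = 19800$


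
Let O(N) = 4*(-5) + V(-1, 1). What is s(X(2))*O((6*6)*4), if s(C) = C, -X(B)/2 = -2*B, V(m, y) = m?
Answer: -168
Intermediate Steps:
X(B) = 4*B (X(B) = -(-4)*B = 4*B)
O(N) = -21 (O(N) = 4*(-5) - 1 = -20 - 1 = -21)
s(X(2))*O((6*6)*4) = (4*2)*(-21) = 8*(-21) = -168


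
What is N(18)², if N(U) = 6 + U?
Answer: 576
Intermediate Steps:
N(18)² = (6 + 18)² = 24² = 576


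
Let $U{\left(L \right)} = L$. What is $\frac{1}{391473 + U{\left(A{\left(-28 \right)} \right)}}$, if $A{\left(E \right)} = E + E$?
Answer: $\frac{1}{391417} \approx 2.5548 \cdot 10^{-6}$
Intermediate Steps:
$A{\left(E \right)} = 2 E$
$\frac{1}{391473 + U{\left(A{\left(-28 \right)} \right)}} = \frac{1}{391473 + 2 \left(-28\right)} = \frac{1}{391473 - 56} = \frac{1}{391417}$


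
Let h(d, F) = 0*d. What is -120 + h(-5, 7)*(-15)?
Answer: -120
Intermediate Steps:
h(d, F) = 0
-120 + h(-5, 7)*(-15) = -120 + 0*(-15) = -120 + 0 = -120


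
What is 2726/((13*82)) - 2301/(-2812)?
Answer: 5059189/1498796 ≈ 3.3755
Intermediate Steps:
2726/((13*82)) - 2301/(-2812) = 2726/1066 - 2301*(-1/2812) = 2726*(1/1066) + 2301/2812 = 1363/533 + 2301/2812 = 5059189/1498796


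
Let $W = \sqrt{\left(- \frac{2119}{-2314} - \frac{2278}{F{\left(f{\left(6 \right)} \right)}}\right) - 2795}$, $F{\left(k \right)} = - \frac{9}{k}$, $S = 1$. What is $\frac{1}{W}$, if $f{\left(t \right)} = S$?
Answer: $- \frac{3 i \sqrt{724573742}}{4070639} \approx - 0.019838 i$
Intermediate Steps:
$f{\left(t \right)} = 1$
$W = \frac{i \sqrt{724573742}}{534}$ ($W = \sqrt{\left(- \frac{2119}{-2314} - \frac{2278}{\left(-9\right) 1^{-1}}\right) - 2795} = \sqrt{\left(\left(-2119\right) \left(- \frac{1}{2314}\right) - \frac{2278}{\left(-9\right) 1}\right) - 2795} = \sqrt{\left(\frac{163}{178} - \frac{2278}{-9}\right) - 2795} = \sqrt{\left(\frac{163}{178} - - \frac{2278}{9}\right) - 2795} = \sqrt{\left(\frac{163}{178} + \frac{2278}{9}\right) - 2795} = \sqrt{\frac{406951}{1602} - 2795} = \sqrt{- \frac{4070639}{1602}} = \frac{i \sqrt{724573742}}{534} \approx 50.408 i$)
$\frac{1}{W} = \frac{1}{\frac{1}{534} i \sqrt{724573742}} = - \frac{3 i \sqrt{724573742}}{4070639}$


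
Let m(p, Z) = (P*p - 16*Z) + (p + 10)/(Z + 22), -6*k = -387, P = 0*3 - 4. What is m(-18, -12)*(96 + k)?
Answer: 211218/5 ≈ 42244.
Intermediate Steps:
P = -4 (P = 0 - 4 = -4)
k = 129/2 (k = -⅙*(-387) = 129/2 ≈ 64.500)
m(p, Z) = -16*Z - 4*p + (10 + p)/(22 + Z) (m(p, Z) = (-4*p - 16*Z) + (p + 10)/(Z + 22) = (-16*Z - 4*p) + (10 + p)/(22 + Z) = -16*Z - 4*p + (10 + p)/(22 + Z))
m(-18, -12)*(96 + k) = ((10 - 352*(-12) - 87*(-18) - 16*(-12)² - 4*(-12)*(-18))/(22 - 12))*(96 + 129/2) = ((10 + 4224 + 1566 - 16*144 - 864)/10)*(321/2) = ((10 + 4224 + 1566 - 2304 - 864)/10)*(321/2) = ((⅒)*2632)*(321/2) = (1316/5)*(321/2) = 211218/5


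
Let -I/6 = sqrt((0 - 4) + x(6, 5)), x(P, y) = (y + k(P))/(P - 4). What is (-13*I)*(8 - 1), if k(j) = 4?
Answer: 273*sqrt(2) ≈ 386.08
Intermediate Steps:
x(P, y) = (4 + y)/(-4 + P) (x(P, y) = (y + 4)/(P - 4) = (4 + y)/(-4 + P))
I = -3*sqrt(2) (I = -6*sqrt((0 - 4) + (4 + 5)/(-4 + 6)) = -6*sqrt(-4 + 9/2) = -3*sqrt(2) ≈ -4.2426)
(-13*I)*(8 - 1) = (-(-39)*sqrt(2))*(8 - 1) = (39*sqrt(2))*7 = 273*sqrt(2)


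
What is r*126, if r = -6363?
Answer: -801738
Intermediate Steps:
r*126 = -6363*126 = -801738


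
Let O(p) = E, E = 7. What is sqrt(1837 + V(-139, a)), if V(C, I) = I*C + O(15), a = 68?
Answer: 2*I*sqrt(1902) ≈ 87.224*I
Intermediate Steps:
O(p) = 7
V(C, I) = 7 + C*I (V(C, I) = I*C + 7 = C*I + 7 = 7 + C*I)
sqrt(1837 + V(-139, a)) = sqrt(1837 + (7 - 139*68)) = sqrt(1837 + (7 - 9452)) = sqrt(1837 - 9445) = sqrt(-7608) = 2*I*sqrt(1902)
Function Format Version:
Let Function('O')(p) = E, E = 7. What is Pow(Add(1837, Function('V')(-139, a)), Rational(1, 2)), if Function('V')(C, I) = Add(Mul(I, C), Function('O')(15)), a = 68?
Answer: Mul(2, I, Pow(1902, Rational(1, 2))) ≈ Mul(87.224, I)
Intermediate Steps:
Function('O')(p) = 7
Function('V')(C, I) = Add(7, Mul(C, I)) (Function('V')(C, I) = Add(Mul(I, C), 7) = Add(Mul(C, I), 7) = Add(7, Mul(C, I)))
Pow(Add(1837, Function('V')(-139, a)), Rational(1, 2)) = Pow(Add(1837, Add(7, Mul(-139, 68))), Rational(1, 2)) = Pow(Add(1837, Add(7, -9452)), Rational(1, 2)) = Pow(Add(1837, -9445), Rational(1, 2)) = Pow(-7608, Rational(1, 2)) = Mul(2, I, Pow(1902, Rational(1, 2)))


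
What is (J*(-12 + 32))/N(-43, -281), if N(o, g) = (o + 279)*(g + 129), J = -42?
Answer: 105/4484 ≈ 0.023417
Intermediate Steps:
N(o, g) = (129 + g)*(279 + o) (N(o, g) = (279 + o)*(129 + g) = (129 + g)*(279 + o))
(J*(-12 + 32))/N(-43, -281) = (-42*(-12 + 32))/(35991 + 129*(-43) + 279*(-281) - 281*(-43)) = (-42*20)/(35991 - 5547 - 78399 + 12083) = -840/(-35872) = -840*(-1/35872) = 105/4484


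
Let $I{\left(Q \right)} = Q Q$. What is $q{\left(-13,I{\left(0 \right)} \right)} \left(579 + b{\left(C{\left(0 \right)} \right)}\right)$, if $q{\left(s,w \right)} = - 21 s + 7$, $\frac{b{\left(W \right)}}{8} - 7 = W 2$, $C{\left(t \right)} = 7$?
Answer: $209160$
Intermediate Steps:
$I{\left(Q \right)} = Q^{2}$
$b{\left(W \right)} = 56 + 16 W$ ($b{\left(W \right)} = 56 + 8 W 2 = 56 + 8 \cdot 2 W = 56 + 16 W$)
$q{\left(s,w \right)} = 7 - 21 s$
$q{\left(-13,I{\left(0 \right)} \right)} \left(579 + b{\left(C{\left(0 \right)} \right)}\right) = \left(7 - -273\right) \left(579 + \left(56 + 16 \cdot 7\right)\right) = \left(7 + 273\right) \left(579 + \left(56 + 112\right)\right) = 280 \left(579 + 168\right) = 280 \cdot 747 = 209160$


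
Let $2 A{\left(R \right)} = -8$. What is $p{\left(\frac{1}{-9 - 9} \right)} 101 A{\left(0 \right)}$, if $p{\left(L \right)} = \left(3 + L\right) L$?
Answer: $\frac{5353}{81} \approx 66.086$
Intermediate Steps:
$p{\left(L \right)} = L \left(3 + L\right)$
$A{\left(R \right)} = -4$ ($A{\left(R \right)} = \frac{1}{2} \left(-8\right) = -4$)
$p{\left(\frac{1}{-9 - 9} \right)} 101 A{\left(0 \right)} = \frac{3 + \frac{1}{-9 - 9}}{-9 - 9} \cdot 101 \left(-4\right) = \frac{3 + \frac{1}{-18}}{-18} \cdot 101 \left(-4\right) = - \frac{3 - \frac{1}{18}}{18} \cdot 101 \left(-4\right) = \left(- \frac{1}{18}\right) \frac{53}{18} \cdot 101 \left(-4\right) = \left(- \frac{53}{324}\right) 101 \left(-4\right) = \left(- \frac{5353}{324}\right) \left(-4\right) = \frac{5353}{81}$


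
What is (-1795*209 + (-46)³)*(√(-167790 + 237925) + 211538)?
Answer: -99949801158 - 6142383*√415 ≈ -1.0007e+11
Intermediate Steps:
(-1795*209 + (-46)³)*(√(-167790 + 237925) + 211538) = (-375155 - 97336)*(√70135 + 211538) = -472491*(13*√415 + 211538) = -472491*(211538 + 13*√415) = -99949801158 - 6142383*√415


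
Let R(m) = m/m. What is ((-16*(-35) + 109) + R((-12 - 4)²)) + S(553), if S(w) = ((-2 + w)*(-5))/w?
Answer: 367755/553 ≈ 665.02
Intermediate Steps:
R(m) = 1
S(w) = (10 - 5*w)/w
((-16*(-35) + 109) + R((-12 - 4)²)) + S(553) = ((-16*(-35) + 109) + 1) + (-5 + 10/553) = ((560 + 109) + 1) + (-5 + 10*(1/553)) = (669 + 1) + (-5 + 10/553) = 670 - 2755/553 = 367755/553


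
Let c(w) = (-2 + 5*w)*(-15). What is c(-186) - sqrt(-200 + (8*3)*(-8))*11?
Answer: 13980 - 154*I*sqrt(2) ≈ 13980.0 - 217.79*I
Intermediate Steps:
c(w) = 30 - 75*w
c(-186) - sqrt(-200 + (8*3)*(-8))*11 = (30 - 75*(-186)) - sqrt(-200 + (8*3)*(-8))*11 = (30 + 13950) - sqrt(-200 + 24*(-8))*11 = 13980 - sqrt(-200 - 192)*11 = 13980 - sqrt(-392)*11 = 13980 - 14*I*sqrt(2)*11 = 13980 - 154*I*sqrt(2)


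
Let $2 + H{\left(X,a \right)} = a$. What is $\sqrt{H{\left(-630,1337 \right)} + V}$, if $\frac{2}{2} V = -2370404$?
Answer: $i \sqrt{2369069} \approx 1539.2 i$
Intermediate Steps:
$V = -2370404$
$H{\left(X,a \right)} = -2 + a$
$\sqrt{H{\left(-630,1337 \right)} + V} = \sqrt{\left(-2 + 1337\right) - 2370404} = \sqrt{1335 - 2370404} = \sqrt{-2369069} = i \sqrt{2369069}$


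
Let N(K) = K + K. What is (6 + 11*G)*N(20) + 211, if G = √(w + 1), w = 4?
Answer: 451 + 440*√5 ≈ 1434.9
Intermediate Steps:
N(K) = 2*K
G = √5 (G = √(4 + 1) = √5 ≈ 2.2361)
(6 + 11*G)*N(20) + 211 = (6 + 11*√5)*(2*20) + 211 = (6 + 11*√5)*40 + 211 = (240 + 440*√5) + 211 = 451 + 440*√5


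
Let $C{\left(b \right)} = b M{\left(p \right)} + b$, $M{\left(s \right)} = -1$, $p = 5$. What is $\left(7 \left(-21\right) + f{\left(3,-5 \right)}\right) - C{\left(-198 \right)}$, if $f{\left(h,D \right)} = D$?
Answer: $-152$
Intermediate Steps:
$C{\left(b \right)} = 0$ ($C{\left(b \right)} = b \left(-1\right) + b = - b + b = 0$)
$\left(7 \left(-21\right) + f{\left(3,-5 \right)}\right) - C{\left(-198 \right)} = \left(7 \left(-21\right) - 5\right) - 0 = \left(-147 - 5\right) + 0 = -152 + 0 = -152$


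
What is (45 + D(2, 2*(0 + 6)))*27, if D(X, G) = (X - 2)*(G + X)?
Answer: 1215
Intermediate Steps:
D(X, G) = (-2 + X)*(G + X)
(45 + D(2, 2*(0 + 6)))*27 = (45 + (2**2 - 4*(0 + 6) - 2*2 + (2*(0 + 6))*2))*27 = (45 + (4 - 4*6 - 4 + (2*6)*2))*27 = (45 + (4 - 2*12 - 4 + 12*2))*27 = (45 + (4 - 24 - 4 + 24))*27 = (45 + 0)*27 = 45*27 = 1215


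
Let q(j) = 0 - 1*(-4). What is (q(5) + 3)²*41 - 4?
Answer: 2005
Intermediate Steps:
q(j) = 4 (q(j) = 0 + 4 = 4)
(q(5) + 3)²*41 - 4 = (4 + 3)²*41 - 4 = 7²*41 - 4 = 49*41 - 4 = 2009 - 4 = 2005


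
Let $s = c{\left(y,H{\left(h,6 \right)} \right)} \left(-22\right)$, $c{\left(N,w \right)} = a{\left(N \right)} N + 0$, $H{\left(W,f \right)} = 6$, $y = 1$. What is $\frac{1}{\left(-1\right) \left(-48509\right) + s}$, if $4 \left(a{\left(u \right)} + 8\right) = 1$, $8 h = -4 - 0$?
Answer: $\frac{2}{97359} \approx 2.0543 \cdot 10^{-5}$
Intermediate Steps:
$h = - \frac{1}{2}$ ($h = \frac{-4 - 0}{8} = \frac{-4 + 0}{8} = \frac{1}{8} \left(-4\right) = - \frac{1}{2} \approx -0.5$)
$a{\left(u \right)} = - \frac{31}{4}$ ($a{\left(u \right)} = -8 + \frac{1}{4} \cdot 1 = -8 + \frac{1}{4} = - \frac{31}{4}$)
$c{\left(N,w \right)} = - \frac{31 N}{4}$ ($c{\left(N,w \right)} = - \frac{31 N}{4} + 0 = - \frac{31 N}{4}$)
$s = \frac{341}{2}$ ($s = \left(- \frac{31}{4}\right) 1 \left(-22\right) = \left(- \frac{31}{4}\right) \left(-22\right) = \frac{341}{2} \approx 170.5$)
$\frac{1}{\left(-1\right) \left(-48509\right) + s} = \frac{1}{\left(-1\right) \left(-48509\right) + \frac{341}{2}} = \frac{1}{48509 + \frac{341}{2}} = \frac{1}{\frac{97359}{2}} = \frac{2}{97359}$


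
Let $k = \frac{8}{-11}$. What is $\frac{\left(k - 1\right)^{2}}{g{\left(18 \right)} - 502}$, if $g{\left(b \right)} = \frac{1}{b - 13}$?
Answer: $- \frac{1805}{303589} \approx -0.0059455$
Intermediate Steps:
$g{\left(b \right)} = \frac{1}{-13 + b}$
$k = - \frac{8}{11}$ ($k = 8 \left(- \frac{1}{11}\right) = - \frac{8}{11} \approx -0.72727$)
$\frac{\left(k - 1\right)^{2}}{g{\left(18 \right)} - 502} = \frac{\left(- \frac{8}{11} - 1\right)^{2}}{\frac{1}{-13 + 18} - 502} = \frac{\left(- \frac{19}{11}\right)^{2}}{\frac{1}{5} - 502} = \frac{1}{\frac{1}{5} - 502} \cdot \frac{361}{121} = \frac{1}{- \frac{2509}{5}} \cdot \frac{361}{121} = \left(- \frac{5}{2509}\right) \frac{361}{121} = - \frac{1805}{303589}$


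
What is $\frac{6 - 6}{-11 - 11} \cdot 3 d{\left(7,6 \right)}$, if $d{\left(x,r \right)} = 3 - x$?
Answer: $0$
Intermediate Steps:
$\frac{6 - 6}{-11 - 11} \cdot 3 d{\left(7,6 \right)} = \frac{6 - 6}{-11 - 11} \cdot 3 \left(3 - 7\right) = \frac{0}{-22} \cdot 3 \left(3 - 7\right) = 0 \left(- \frac{1}{22}\right) 3 \left(-4\right) = 0 \cdot 3 \left(-4\right) = 0 \left(-4\right) = 0$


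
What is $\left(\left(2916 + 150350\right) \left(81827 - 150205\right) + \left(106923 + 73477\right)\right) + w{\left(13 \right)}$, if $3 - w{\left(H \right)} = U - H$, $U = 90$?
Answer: $-10479842222$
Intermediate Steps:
$w{\left(H \right)} = -87 + H$ ($w{\left(H \right)} = 3 - \left(90 - H\right) = 3 + \left(-90 + H\right) = -87 + H$)
$\left(\left(2916 + 150350\right) \left(81827 - 150205\right) + \left(106923 + 73477\right)\right) + w{\left(13 \right)} = \left(\left(2916 + 150350\right) \left(81827 - 150205\right) + \left(106923 + 73477\right)\right) + \left(-87 + 13\right) = \left(153266 \left(-68378\right) + 180400\right) - 74 = \left(-10480022548 + 180400\right) - 74 = -10479842148 - 74 = -10479842222$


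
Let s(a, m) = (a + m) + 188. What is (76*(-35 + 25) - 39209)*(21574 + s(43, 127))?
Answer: -876600108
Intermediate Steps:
s(a, m) = 188 + a + m
(76*(-35 + 25) - 39209)*(21574 + s(43, 127)) = (76*(-35 + 25) - 39209)*(21574 + (188 + 43 + 127)) = (76*(-10) - 39209)*(21574 + 358) = (-760 - 39209)*21932 = -39969*21932 = -876600108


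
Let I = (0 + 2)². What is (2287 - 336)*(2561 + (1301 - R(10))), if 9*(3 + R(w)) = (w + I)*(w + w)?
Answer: 67319255/9 ≈ 7.4799e+6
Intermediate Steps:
I = 4 (I = 2² = 4)
R(w) = -3 + 2*w*(4 + w)/9 (R(w) = -3 + ((w + 4)*(w + w))/9 = -3 + ((4 + w)*(2*w))/9 = -3 + (2*w*(4 + w))/9 = -3 + 2*w*(4 + w)/9)
(2287 - 336)*(2561 + (1301 - R(10))) = (2287 - 336)*(2561 + (1301 - (-3 + (2/9)*10² + (8/9)*10))) = 1951*(2561 + (1301 - (-3 + (2/9)*100 + 80/9))) = 1951*(2561 + (1301 - (-3 + 200/9 + 80/9))) = 1951*(2561 + (1301 - 1*253/9)) = 1951*(2561 + (1301 - 253/9)) = 1951*(2561 + 11456/9) = 1951*(34505/9) = 67319255/9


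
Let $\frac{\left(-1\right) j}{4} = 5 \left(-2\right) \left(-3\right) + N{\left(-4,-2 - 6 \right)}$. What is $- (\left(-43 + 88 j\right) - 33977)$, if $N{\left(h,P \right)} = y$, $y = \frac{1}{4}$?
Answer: $44668$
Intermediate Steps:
$y = \frac{1}{4} \approx 0.25$
$N{\left(h,P \right)} = \frac{1}{4}$
$j = -121$ ($j = - 4 \left(5 \left(-2\right) \left(-3\right) + \frac{1}{4}\right) = - 4 \left(\left(-10\right) \left(-3\right) + \frac{1}{4}\right) = - 4 \left(30 + \frac{1}{4}\right) = \left(-4\right) \frac{121}{4} = -121$)
$- (\left(-43 + 88 j\right) - 33977) = - (\left(-43 + 88 \left(-121\right)\right) - 33977) = - (\left(-43 - 10648\right) - 33977) = - (-10691 - 33977) = \left(-1\right) \left(-44668\right) = 44668$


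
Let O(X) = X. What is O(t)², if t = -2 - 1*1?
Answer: 9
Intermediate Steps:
t = -3 (t = -2 - 1 = -3)
O(t)² = (-3)² = 9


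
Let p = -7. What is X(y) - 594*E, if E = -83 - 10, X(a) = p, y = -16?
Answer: 55235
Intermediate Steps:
X(a) = -7
E = -93
X(y) - 594*E = -7 - 594*(-93) = -7 + 55242 = 55235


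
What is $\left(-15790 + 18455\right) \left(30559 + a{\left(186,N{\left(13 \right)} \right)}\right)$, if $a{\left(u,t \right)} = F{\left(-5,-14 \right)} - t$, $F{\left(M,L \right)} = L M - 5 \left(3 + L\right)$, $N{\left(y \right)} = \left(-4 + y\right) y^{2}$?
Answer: $77719395$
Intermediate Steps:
$N{\left(y \right)} = y^{2} \left(-4 + y\right)$
$F{\left(M,L \right)} = -15 - 5 L + L M$ ($F{\left(M,L \right)} = L M - \left(15 + 5 L\right) = -15 - 5 L + L M$)
$a{\left(u,t \right)} = 125 - t$ ($a{\left(u,t \right)} = \left(-15 - -70 - -70\right) - t = \left(-15 + 70 + 70\right) - t = 125 - t$)
$\left(-15790 + 18455\right) \left(30559 + a{\left(186,N{\left(13 \right)} \right)}\right) = \left(-15790 + 18455\right) \left(30559 + \left(125 - 13^{2} \left(-4 + 13\right)\right)\right) = 2665 \left(30559 + \left(125 - 169 \cdot 9\right)\right) = 2665 \left(30559 + \left(125 - 1521\right)\right) = 2665 \left(30559 - 1396\right) = 2665 \cdot 29163 = 77719395$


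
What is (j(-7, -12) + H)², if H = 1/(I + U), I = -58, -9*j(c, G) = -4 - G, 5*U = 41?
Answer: 461041/558009 ≈ 0.82623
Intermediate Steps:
U = 41/5 (U = (⅕)*41 = 41/5 ≈ 8.2000)
j(c, G) = 4/9 + G/9 (j(c, G) = -(-4 - G)/9 = 4/9 + G/9)
H = -5/249 (H = 1/(-58 + 41/5) = 1/(-249/5) = -5/249 ≈ -0.020080)
(j(-7, -12) + H)² = ((4/9 + (⅑)*(-12)) - 5/249)² = ((4/9 - 4/3) - 5/249)² = (-8/9 - 5/249)² = (-679/747)² = 461041/558009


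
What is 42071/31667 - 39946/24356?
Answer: -120144353/385640726 ≈ -0.31154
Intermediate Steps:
42071/31667 - 39946/24356 = 42071*(1/31667) - 39946*1/24356 = 42071/31667 - 19973/12178 = -120144353/385640726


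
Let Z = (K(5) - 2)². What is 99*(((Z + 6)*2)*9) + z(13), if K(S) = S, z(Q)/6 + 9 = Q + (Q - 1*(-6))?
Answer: 26868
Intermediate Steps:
z(Q) = -18 + 12*Q (z(Q) = -54 + 6*(Q + (Q - 1*(-6))) = -54 + 6*(Q + (Q + 6)) = -54 + 6*(Q + (6 + Q)) = -54 + 6*(6 + 2*Q) = -54 + (36 + 12*Q) = -18 + 12*Q)
Z = 9 (Z = (5 - 2)² = 3² = 9)
99*(((Z + 6)*2)*9) + z(13) = 99*(((9 + 6)*2)*9) + (-18 + 12*13) = 99*((15*2)*9) + (-18 + 156) = 99*(30*9) + 138 = 99*270 + 138 = 26730 + 138 = 26868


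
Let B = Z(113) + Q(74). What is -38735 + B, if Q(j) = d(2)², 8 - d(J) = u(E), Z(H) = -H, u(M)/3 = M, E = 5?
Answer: -38799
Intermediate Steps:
u(M) = 3*M
d(J) = -7 (d(J) = 8 - 3*5 = 8 - 1*15 = 8 - 15 = -7)
Q(j) = 49 (Q(j) = (-7)² = 49)
B = -64 (B = -1*113 + 49 = -113 + 49 = -64)
-38735 + B = -38735 - 64 = -38799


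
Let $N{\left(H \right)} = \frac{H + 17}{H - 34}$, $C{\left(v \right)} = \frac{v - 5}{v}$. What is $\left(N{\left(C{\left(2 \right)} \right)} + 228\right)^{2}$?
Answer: $\frac{261048649}{5041} \approx 51785.0$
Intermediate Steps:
$C{\left(v \right)} = \frac{-5 + v}{v}$
$N{\left(H \right)} = \frac{17 + H}{-34 + H}$
$\left(N{\left(C{\left(2 \right)} \right)} + 228\right)^{2} = \left(\frac{17 + \frac{-5 + 2}{2}}{-34 + \frac{-5 + 2}{2}} + 228\right)^{2} = \left(\frac{17 + \frac{1}{2} \left(-3\right)}{-34 + \frac{1}{2} \left(-3\right)} + 228\right)^{2} = \left(\frac{17 - \frac{3}{2}}{-34 - \frac{3}{2}} + 228\right)^{2} = \left(\frac{1}{- \frac{71}{2}} \cdot \frac{31}{2} + 228\right)^{2} = \left(\left(- \frac{2}{71}\right) \frac{31}{2} + 228\right)^{2} = \left(- \frac{31}{71} + 228\right)^{2} = \left(\frac{16157}{71}\right)^{2} = \frac{261048649}{5041}$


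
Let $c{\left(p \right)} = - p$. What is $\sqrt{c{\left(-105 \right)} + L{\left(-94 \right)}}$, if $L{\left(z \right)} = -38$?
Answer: $\sqrt{67} \approx 8.1853$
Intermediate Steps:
$\sqrt{c{\left(-105 \right)} + L{\left(-94 \right)}} = \sqrt{\left(-1\right) \left(-105\right) - 38} = \sqrt{105 - 38} = \sqrt{67}$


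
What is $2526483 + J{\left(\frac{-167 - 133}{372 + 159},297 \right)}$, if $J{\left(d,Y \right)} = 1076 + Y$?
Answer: $2527856$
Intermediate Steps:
$2526483 + J{\left(\frac{-167 - 133}{372 + 159},297 \right)} = 2526483 + \left(1076 + 297\right) = 2526483 + 1373 = 2527856$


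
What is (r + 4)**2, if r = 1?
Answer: 25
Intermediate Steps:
(r + 4)**2 = (1 + 4)**2 = 5**2 = 25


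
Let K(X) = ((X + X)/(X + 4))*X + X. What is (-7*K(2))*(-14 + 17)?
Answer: -70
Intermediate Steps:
K(X) = X + 2*X²/(4 + X) (K(X) = ((2*X)/(4 + X))*X + X = (2*X/(4 + X))*X + X = 2*X²/(4 + X) + X = X + 2*X²/(4 + X))
(-7*K(2))*(-14 + 17) = (-14*(4 + 3*2)/(4 + 2))*(-14 + 17) = -14*(4 + 6)/6*3 = -14*10/6*3 = -7*10/3*3 = -70/3*3 = -70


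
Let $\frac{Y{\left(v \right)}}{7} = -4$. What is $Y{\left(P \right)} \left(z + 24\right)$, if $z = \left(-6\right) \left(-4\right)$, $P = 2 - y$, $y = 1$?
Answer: $-1344$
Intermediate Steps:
$P = 1$ ($P = 2 - 1 = 1$)
$Y{\left(v \right)} = -28$ ($Y{\left(v \right)} = 7 \left(-4\right) = -28$)
$z = 24$
$Y{\left(P \right)} \left(z + 24\right) = - 28 \left(24 + 24\right) = \left(-28\right) 48 = -1344$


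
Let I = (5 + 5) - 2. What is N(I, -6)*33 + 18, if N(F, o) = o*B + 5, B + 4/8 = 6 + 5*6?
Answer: -6846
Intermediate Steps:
B = 71/2 (B = -½ + (6 + 5*6) = -½ + (6 + 30) = -½ + 36 = 71/2 ≈ 35.500)
I = 8 (I = 10 - 2 = 8)
N(F, o) = 5 + 71*o/2 (N(F, o) = o*(71/2) + 5 = 71*o/2 + 5 = 5 + 71*o/2)
N(I, -6)*33 + 18 = (5 + (71/2)*(-6))*33 + 18 = (5 - 213)*33 + 18 = -208*33 + 18 = -6864 + 18 = -6846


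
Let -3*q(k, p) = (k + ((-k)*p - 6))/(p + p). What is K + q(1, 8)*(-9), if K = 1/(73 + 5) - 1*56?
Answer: -36457/624 ≈ -58.425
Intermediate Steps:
q(k, p) = -(-6 + k - k*p)/(6*p) (q(k, p) = -(k + ((-k)*p - 6))/(3*(p + p)) = -(k + (-k*p - 6))/(3*(2*p)) = -(k + (-6 - k*p))*1/(2*p)/3 = -(-6 + k - k*p)*1/(2*p)/3 = -(-6 + k - k*p)/(6*p))
K = -4367/78 (K = 1/78 - 56 = -4367/78 ≈ -55.987)
K + q(1, 8)*(-9) = -4367/78 + ((1/6)*(6 - 1*1 + 1*8)/8)*(-9) = -4367/78 + ((1/6)*(1/8)*(6 - 1 + 8))*(-9) = -4367/78 + ((1/6)*(1/8)*13)*(-9) = -4367/78 + (13/48)*(-9) = -4367/78 - 39/16 = -36457/624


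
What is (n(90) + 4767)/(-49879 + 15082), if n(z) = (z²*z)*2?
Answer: -487589/11599 ≈ -42.037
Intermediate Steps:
n(z) = 2*z³ (n(z) = z³*2 = 2*z³)
(n(90) + 4767)/(-49879 + 15082) = (2*90³ + 4767)/(-49879 + 15082) = (2*729000 + 4767)/(-34797) = (1458000 + 4767)*(-1/34797) = 1462767*(-1/34797) = -487589/11599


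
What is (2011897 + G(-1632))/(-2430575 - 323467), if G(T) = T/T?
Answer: -1005949/1377021 ≈ -0.73053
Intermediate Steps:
G(T) = 1
(2011897 + G(-1632))/(-2430575 - 323467) = (2011897 + 1)/(-2430575 - 323467) = 2011898/(-2754042) = 2011898*(-1/2754042) = -1005949/1377021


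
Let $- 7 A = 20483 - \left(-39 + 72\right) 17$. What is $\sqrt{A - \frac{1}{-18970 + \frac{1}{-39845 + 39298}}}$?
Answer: $\frac{i \sqrt{306439175987530449}}{10376591} \approx 53.348 i$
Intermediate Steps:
$A = -2846$ ($A = - \frac{20483 - \left(-39 + 72\right) 17}{7} = - \frac{20483 - 33 \cdot 17}{7} = - \frac{20483 - 561}{7} = \left(- \frac{1}{7}\right) 19922 = -2846$)
$\sqrt{A - \frac{1}{-18970 + \frac{1}{-39845 + 39298}}} = \sqrt{-2846 - \frac{1}{-18970 + \frac{1}{-39845 + 39298}}} = \sqrt{-2846 - \frac{1}{-18970 + \frac{1}{-547}}} = \sqrt{-2846 - \frac{1}{-18970 - \frac{1}{547}}} = \sqrt{-2846 - \frac{1}{- \frac{10376591}{547}}} = \sqrt{-2846 - - \frac{547}{10376591}} = \sqrt{-2846 + \frac{547}{10376591}} = \sqrt{- \frac{29531777439}{10376591}} = \frac{i \sqrt{306439175987530449}}{10376591}$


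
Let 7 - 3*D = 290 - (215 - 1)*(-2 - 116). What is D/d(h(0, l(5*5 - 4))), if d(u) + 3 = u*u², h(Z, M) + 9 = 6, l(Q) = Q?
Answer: 5107/18 ≈ 283.72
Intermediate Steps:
h(Z, M) = -3 (h(Z, M) = -9 + 6 = -3)
d(u) = -3 + u³ (d(u) = -3 + u*u² = -3 + u³)
D = -25535/3 (D = 7/3 - (290 - (215 - 1)*(-2 - 116))/3 = 7/3 - (290 - 214*(-118))/3 = 7/3 - (290 - 1*(-25252))/3 = 7/3 - (290 + 25252)/3 = 7/3 - ⅓*25542 = 7/3 - 8514 = -25535/3 ≈ -8511.7)
D/d(h(0, l(5*5 - 4))) = -25535/(3*(-3 + (-3)³)) = -25535/(3*(-3 - 27)) = -25535/3/(-30) = -25535/3*(-1/30) = 5107/18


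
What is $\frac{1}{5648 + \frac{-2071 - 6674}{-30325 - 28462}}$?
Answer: $\frac{58787}{332037721} \approx 0.00017705$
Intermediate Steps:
$\frac{1}{5648 + \frac{-2071 - 6674}{-30325 - 28462}} = \frac{1}{5648 - \frac{8745}{-30325 - 28462}} = \frac{1}{5648 - \frac{8745}{-58787}} = \frac{1}{5648 - - \frac{8745}{58787}} = \frac{1}{5648 + \frac{8745}{58787}} = \frac{1}{\frac{332037721}{58787}} = \frac{58787}{332037721}$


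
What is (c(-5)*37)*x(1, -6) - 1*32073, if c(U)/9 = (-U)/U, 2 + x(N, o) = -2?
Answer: -30741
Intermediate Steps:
x(N, o) = -4 (x(N, o) = -2 - 2 = -4)
c(U) = -9 (c(U) = 9*((-U)/U) = 9*(-1) = -9)
(c(-5)*37)*x(1, -6) - 1*32073 = -9*37*(-4) - 1*32073 = -333*(-4) - 32073 = 1332 - 32073 = -30741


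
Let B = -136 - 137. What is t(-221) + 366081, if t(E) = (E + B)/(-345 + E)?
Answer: 103601170/283 ≈ 3.6608e+5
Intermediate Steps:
B = -273
t(E) = (-273 + E)/(-345 + E) (t(E) = (E - 273)/(-345 + E) = (-273 + E)/(-345 + E))
t(-221) + 366081 = (-273 - 221)/(-345 - 221) + 366081 = -494/(-566) + 366081 = -1/566*(-494) + 366081 = 247/283 + 366081 = 103601170/283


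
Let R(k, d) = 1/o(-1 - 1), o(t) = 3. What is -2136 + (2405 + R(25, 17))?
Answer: 808/3 ≈ 269.33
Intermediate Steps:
R(k, d) = ⅓ (R(k, d) = 1/3 = ⅓)
-2136 + (2405 + R(25, 17)) = -2136 + (2405 + ⅓) = -2136 + 7216/3 = 808/3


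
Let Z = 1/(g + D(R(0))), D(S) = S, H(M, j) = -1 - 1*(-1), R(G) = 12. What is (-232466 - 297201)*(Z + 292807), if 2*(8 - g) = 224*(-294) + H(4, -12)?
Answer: -5109912083732679/32948 ≈ -1.5509e+11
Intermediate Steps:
H(M, j) = 0 (H(M, j) = -1 + 1 = 0)
g = 32936 (g = 8 - (224*(-294) + 0)/2 = 8 - (-65856 + 0)/2 = 8 - ½*(-65856) = 8 + 32928 = 32936)
Z = 1/32948 (Z = 1/(32936 + 12) = 1/32948 ≈ 3.0351e-5)
(-232466 - 297201)*(Z + 292807) = (-232466 - 297201)*(1/32948 + 292807) = -529667*9647405037/32948 = -5109912083732679/32948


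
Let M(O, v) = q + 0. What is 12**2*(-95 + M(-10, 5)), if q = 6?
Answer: -12816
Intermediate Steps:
M(O, v) = 6 (M(O, v) = 6 + 0 = 6)
12**2*(-95 + M(-10, 5)) = 12**2*(-95 + 6) = 144*(-89) = -12816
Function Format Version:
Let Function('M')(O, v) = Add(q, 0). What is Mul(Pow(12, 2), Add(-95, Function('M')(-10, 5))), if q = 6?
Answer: -12816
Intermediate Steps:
Function('M')(O, v) = 6 (Function('M')(O, v) = Add(6, 0) = 6)
Mul(Pow(12, 2), Add(-95, Function('M')(-10, 5))) = Mul(Pow(12, 2), Add(-95, 6)) = Mul(144, -89) = -12816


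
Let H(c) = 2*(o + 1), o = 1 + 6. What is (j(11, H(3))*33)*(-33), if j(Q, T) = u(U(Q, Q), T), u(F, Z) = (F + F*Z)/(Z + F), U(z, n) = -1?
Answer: 6171/5 ≈ 1234.2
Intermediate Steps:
o = 7
H(c) = 16 (H(c) = 2*(7 + 1) = 2*8 = 16)
u(F, Z) = (F + F*Z)/(F + Z)
j(Q, T) = -(1 + T)/(-1 + T)
(j(11, H(3))*33)*(-33) = (((-1 - 1*16)/(-1 + 16))*33)*(-33) = (((-1 - 16)/15)*33)*(-33) = (((1/15)*(-17))*33)*(-33) = -17/15*33*(-33) = -187/5*(-33) = 6171/5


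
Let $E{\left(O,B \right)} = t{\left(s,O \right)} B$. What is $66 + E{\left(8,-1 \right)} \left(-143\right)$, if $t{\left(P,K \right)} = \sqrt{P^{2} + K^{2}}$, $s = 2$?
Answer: $66 + 286 \sqrt{17} \approx 1245.2$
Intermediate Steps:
$t{\left(P,K \right)} = \sqrt{K^{2} + P^{2}}$
$E{\left(O,B \right)} = B \sqrt{4 + O^{2}}$ ($E{\left(O,B \right)} = \sqrt{O^{2} + 2^{2}} B = \sqrt{O^{2} + 4} B = \sqrt{4 + O^{2}} B = B \sqrt{4 + O^{2}}$)
$66 + E{\left(8,-1 \right)} \left(-143\right) = 66 + - \sqrt{4 + 8^{2}} \left(-143\right) = 66 + - \sqrt{4 + 64} \left(-143\right) = 66 + - \sqrt{68} \left(-143\right) = 66 + - 2 \sqrt{17} \left(-143\right) = 66 + 286 \sqrt{17}$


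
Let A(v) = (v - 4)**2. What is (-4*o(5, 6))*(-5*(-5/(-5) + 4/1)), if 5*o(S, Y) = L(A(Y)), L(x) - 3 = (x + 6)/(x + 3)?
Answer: 620/7 ≈ 88.571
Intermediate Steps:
A(v) = (-4 + v)**2
L(x) = 3 + (6 + x)/(3 + x) (L(x) = 3 + (x + 6)/(x + 3) = 3 + (6 + x)/(3 + x))
o(S, Y) = (15 + 4*(-4 + Y)**2)/(5*(3 + (-4 + Y)**2)) (o(S, Y) = ((15 + 4*(-4 + Y)**2)/(3 + (-4 + Y)**2))/5 = (15 + 4*(-4 + Y)**2)/(5*(3 + (-4 + Y)**2)))
(-4*o(5, 6))*(-5*(-5/(-5) + 4/1)) = (-4*(15 + 4*(-4 + 6)**2)/(5*(3 + (-4 + 6)**2)))*(-5*(-5/(-5) + 4/1)) = (-4*(15 + 4*2**2)/(5*(3 + 2**2)))*(-5*(-5*(-1/5) + 4*1)) = (-4*(15 + 4*4)/(5*(3 + 4)))*(-5*(1 + 4)) = (-4*(15 + 16)/(5*7))*(-5*5) = -4*31/(5*7)*(-25) = -4*31/35*(-25) = -124/35*(-25) = 620/7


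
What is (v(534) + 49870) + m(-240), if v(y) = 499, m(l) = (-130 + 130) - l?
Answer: 50609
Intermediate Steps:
m(l) = -l (m(l) = 0 - l = -l)
(v(534) + 49870) + m(-240) = (499 + 49870) - 1*(-240) = 50369 + 240 = 50609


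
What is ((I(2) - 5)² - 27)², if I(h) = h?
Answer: 324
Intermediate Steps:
((I(2) - 5)² - 27)² = ((2 - 5)² - 27)² = ((-3)² - 27)² = (9 - 27)² = (-18)² = 324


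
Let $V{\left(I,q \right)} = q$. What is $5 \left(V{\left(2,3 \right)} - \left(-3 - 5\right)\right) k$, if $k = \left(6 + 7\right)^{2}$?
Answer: $9295$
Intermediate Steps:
$k = 169$ ($k = 13^{2} = 169$)
$5 \left(V{\left(2,3 \right)} - \left(-3 - 5\right)\right) k = 5 \left(3 - \left(-3 - 5\right)\right) 169 = 5 \left(3 - -8\right) 169 = 5 \left(3 + 8\right) 169 = 5 \cdot 11 \cdot 169 = 55 \cdot 169 = 9295$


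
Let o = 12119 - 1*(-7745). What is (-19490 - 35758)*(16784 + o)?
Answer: -2024728704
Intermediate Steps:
o = 19864 (o = 12119 + 7745 = 19864)
(-19490 - 35758)*(16784 + o) = (-19490 - 35758)*(16784 + 19864) = -55248*36648 = -2024728704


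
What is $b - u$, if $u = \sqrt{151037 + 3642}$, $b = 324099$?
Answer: $324099 - \sqrt{154679} \approx 3.2371 \cdot 10^{5}$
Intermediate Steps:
$u = \sqrt{154679} \approx 393.29$
$b - u = 324099 - \sqrt{154679}$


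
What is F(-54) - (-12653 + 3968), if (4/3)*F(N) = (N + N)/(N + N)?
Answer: 34743/4 ≈ 8685.8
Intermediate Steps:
F(N) = 3/4 (F(N) = 3*((N + N)/(N + N))/4 = 3*((2*N)/((2*N)))/4 = 3*((2*N)*(1/(2*N)))/4 = (3/4)*1 = 3/4)
F(-54) - (-12653 + 3968) = 3/4 - (-12653 + 3968) = 3/4 - 1*(-8685) = 3/4 + 8685 = 34743/4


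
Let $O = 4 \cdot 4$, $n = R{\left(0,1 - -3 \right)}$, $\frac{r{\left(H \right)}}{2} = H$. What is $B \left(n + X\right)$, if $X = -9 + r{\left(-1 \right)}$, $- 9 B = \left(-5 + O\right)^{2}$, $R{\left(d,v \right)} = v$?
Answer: $\frac{847}{9} \approx 94.111$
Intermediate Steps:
$r{\left(H \right)} = 2 H$
$n = 4$ ($n = 1 - -3 = 1 + 3 = 4$)
$O = 16$
$B = - \frac{121}{9}$ ($B = - \frac{\left(-5 + 16\right)^{2}}{9} = - \frac{11^{2}}{9} = \left(- \frac{1}{9}\right) 121 = - \frac{121}{9} \approx -13.444$)
$X = -11$ ($X = -9 + 2 \left(-1\right) = -9 - 2 = -11$)
$B \left(n + X\right) = - \frac{121 \left(4 - 11\right)}{9} = \left(- \frac{121}{9}\right) \left(-7\right) = \frac{847}{9}$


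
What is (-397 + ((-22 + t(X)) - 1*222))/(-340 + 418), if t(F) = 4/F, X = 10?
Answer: -3203/390 ≈ -8.2128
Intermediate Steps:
(-397 + ((-22 + t(X)) - 1*222))/(-340 + 418) = (-397 + ((-22 + 4/10) - 1*222))/(-340 + 418) = (-397 + ((-22 + 4*(⅒)) - 222))/78 = (-397 + ((-22 + ⅖) - 222))/78 = (-397 + (-108/5 - 222))/78 = (-397 - 1218/5)/78 = (1/78)*(-3203/5) = -3203/390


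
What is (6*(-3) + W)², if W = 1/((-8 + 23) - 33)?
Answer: 105625/324 ≈ 326.00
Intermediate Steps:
W = -1/18 (W = 1/(15 - 33) = 1/(-18) = -1/18 ≈ -0.055556)
(6*(-3) + W)² = (6*(-3) - 1/18)² = (-18 - 1/18)² = (-325/18)² = 105625/324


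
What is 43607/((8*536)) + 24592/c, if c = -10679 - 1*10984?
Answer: 28938205/3203136 ≈ 9.0343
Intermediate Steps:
c = -21663 (c = -10679 - 10984 = -21663)
43607/((8*536)) + 24592/c = 43607/((8*536)) + 24592/(-21663) = 43607/4288 + 24592*(-1/21663) = 43607*(1/4288) - 848/747 = 43607/4288 - 848/747 = 28938205/3203136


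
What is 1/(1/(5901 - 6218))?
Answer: -317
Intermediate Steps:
1/(1/(5901 - 6218)) = 1/(1/(-317)) = 1/(-1/317) = -317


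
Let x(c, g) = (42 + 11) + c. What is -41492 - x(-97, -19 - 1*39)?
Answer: -41448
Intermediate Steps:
x(c, g) = 53 + c
-41492 - x(-97, -19 - 1*39) = -41492 - (53 - 97) = -41492 - 1*(-44) = -41492 + 44 = -41448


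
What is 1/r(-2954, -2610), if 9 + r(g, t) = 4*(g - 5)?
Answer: -1/11845 ≈ -8.4424e-5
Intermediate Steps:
r(g, t) = -29 + 4*g (r(g, t) = -9 + 4*(g - 5) = -9 + 4*(-5 + g) = -9 + (-20 + 4*g) = -29 + 4*g)
1/r(-2954, -2610) = 1/(-29 + 4*(-2954)) = 1/(-29 - 11816) = 1/(-11845) = -1/11845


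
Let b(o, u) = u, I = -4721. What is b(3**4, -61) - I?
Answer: 4660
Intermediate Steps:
b(3**4, -61) - I = -61 - 1*(-4721) = -61 + 4721 = 4660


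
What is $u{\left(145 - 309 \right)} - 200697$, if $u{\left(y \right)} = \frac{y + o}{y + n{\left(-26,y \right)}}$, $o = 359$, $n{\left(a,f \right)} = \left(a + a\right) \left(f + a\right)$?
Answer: $- \frac{1949971857}{9716} \approx -2.007 \cdot 10^{5}$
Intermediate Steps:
$n{\left(a,f \right)} = 2 a \left(a + f\right)$
$u{\left(y \right)} = \frac{359 + y}{1352 - 51 y}$ ($u{\left(y \right)} = \frac{y + 359}{y + 2 \left(-26\right) \left(-26 + y\right)} = \frac{359 + y}{y - \left(-1352 + 52 y\right)} = \frac{359 + y}{1352 - 51 y}$)
$u{\left(145 - 309 \right)} - 200697 = \frac{359 + \left(145 - 309\right)}{1352 - 51 \left(145 - 309\right)} - 200697 = \frac{359 - 164}{1352 - -8364} - 200697 = \frac{1}{1352 + 8364} \cdot 195 - 200697 = \frac{1}{9716} \cdot 195 - 200697 = \frac{195}{9716} - 200697 = - \frac{1949971857}{9716}$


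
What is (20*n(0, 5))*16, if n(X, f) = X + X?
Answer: 0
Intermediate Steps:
n(X, f) = 2*X
(20*n(0, 5))*16 = (20*(2*0))*16 = (20*0)*16 = 0*16 = 0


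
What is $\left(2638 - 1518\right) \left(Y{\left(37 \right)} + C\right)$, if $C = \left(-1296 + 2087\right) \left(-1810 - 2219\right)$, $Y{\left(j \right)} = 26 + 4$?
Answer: $-3569338080$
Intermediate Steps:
$Y{\left(j \right)} = 30$
$C = -3186939$ ($C = 791 \left(-4029\right) = -3186939$)
$\left(2638 - 1518\right) \left(Y{\left(37 \right)} + C\right) = \left(2638 - 1518\right) \left(30 - 3186939\right) = 1120 \left(-3186909\right) = -3569338080$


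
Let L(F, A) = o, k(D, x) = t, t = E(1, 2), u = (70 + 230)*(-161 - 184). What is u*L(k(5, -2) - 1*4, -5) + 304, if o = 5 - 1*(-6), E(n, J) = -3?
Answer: -1138196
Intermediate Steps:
u = -103500 (u = 300*(-345) = -103500)
t = -3
k(D, x) = -3
o = 11 (o = 5 + 6 = 11)
L(F, A) = 11
u*L(k(5, -2) - 1*4, -5) + 304 = -103500*11 + 304 = -1138500 + 304 = -1138196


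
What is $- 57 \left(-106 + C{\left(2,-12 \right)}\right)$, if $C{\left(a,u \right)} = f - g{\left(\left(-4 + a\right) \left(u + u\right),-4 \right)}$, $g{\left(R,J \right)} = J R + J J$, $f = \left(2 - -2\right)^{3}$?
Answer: $-7638$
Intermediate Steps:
$f = 64$ ($f = \left(2 + 2\right)^{3} = 4^{3} = 64$)
$g{\left(R,J \right)} = J^{2} + J R$ ($g{\left(R,J \right)} = J R + J^{2} = J^{2} + J R$)
$C{\left(a,u \right)} = 48 + 8 u \left(-4 + a\right)$ ($C{\left(a,u \right)} = 64 - - 4 \left(-4 + \left(-4 + a\right) \left(u + u\right)\right) = 64 - - 4 \left(-4 + \left(-4 + a\right) 2 u\right) = 64 - - 4 \left(-4 + 2 u \left(-4 + a\right)\right) = 64 - \left(16 - 8 u \left(-4 + a\right)\right) = 64 + \left(-16 + 8 u \left(-4 + a\right)\right) = 48 + 8 u \left(-4 + a\right)$)
$- 57 \left(-106 + C{\left(2,-12 \right)}\right) = - 57 \left(-106 + \left(48 + 8 \left(-12\right) \left(-4 + 2\right)\right)\right) = - 57 \left(-106 + \left(48 + 8 \left(-12\right) \left(-2\right)\right)\right) = - 57 \left(-106 + \left(48 + 192\right)\right) = - 57 \left(-106 + 240\right) = \left(-57\right) 134 = -7638$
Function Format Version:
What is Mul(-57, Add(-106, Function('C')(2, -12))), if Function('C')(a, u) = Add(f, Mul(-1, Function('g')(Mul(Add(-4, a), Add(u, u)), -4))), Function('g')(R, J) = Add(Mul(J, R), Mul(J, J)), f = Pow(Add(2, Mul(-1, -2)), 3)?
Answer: -7638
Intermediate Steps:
f = 64 (f = Pow(Add(2, 2), 3) = Pow(4, 3) = 64)
Function('g')(R, J) = Add(Pow(J, 2), Mul(J, R)) (Function('g')(R, J) = Add(Mul(J, R), Pow(J, 2)) = Add(Pow(J, 2), Mul(J, R)))
Function('C')(a, u) = Add(48, Mul(8, u, Add(-4, a))) (Function('C')(a, u) = Add(64, Mul(-1, Mul(-4, Add(-4, Mul(Add(-4, a), Add(u, u)))))) = Add(64, Mul(-1, Mul(-4, Add(-4, Mul(Add(-4, a), Mul(2, u)))))) = Add(64, Mul(-1, Mul(-4, Add(-4, Mul(2, u, Add(-4, a)))))) = Add(64, Mul(-1, Add(16, Mul(-8, u, Add(-4, a))))) = Add(64, Add(-16, Mul(8, u, Add(-4, a)))) = Add(48, Mul(8, u, Add(-4, a))))
Mul(-57, Add(-106, Function('C')(2, -12))) = Mul(-57, Add(-106, Add(48, Mul(8, -12, Add(-4, 2))))) = Mul(-57, Add(-106, Add(48, Mul(8, -12, -2)))) = Mul(-57, Add(-106, Add(48, 192))) = Mul(-57, Add(-106, 240)) = Mul(-57, 134) = -7638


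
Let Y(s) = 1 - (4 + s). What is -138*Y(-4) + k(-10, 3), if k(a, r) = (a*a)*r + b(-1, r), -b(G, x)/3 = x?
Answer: 153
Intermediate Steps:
b(G, x) = -3*x
Y(s) = -3 - s (Y(s) = 1 + (-4 - s) = -3 - s)
k(a, r) = -3*r + r*a**2 (k(a, r) = (a*a)*r - 3*r = a**2*r - 3*r = r*a**2 - 3*r = -3*r + r*a**2)
-138*Y(-4) + k(-10, 3) = -138*(-3 - 1*(-4)) + 3*(-3 + (-10)**2) = -138*(-3 + 4) + 3*(-3 + 100) = -138*1 + 3*97 = -138 + 291 = 153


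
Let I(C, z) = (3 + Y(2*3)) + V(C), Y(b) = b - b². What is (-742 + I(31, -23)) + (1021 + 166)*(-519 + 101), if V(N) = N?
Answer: -496904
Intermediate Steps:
I(C, z) = -27 + C (I(C, z) = (3 + (2*3)*(1 - 2*3)) + C = (3 + 6*(1 - 1*6)) + C = (3 + 6*(1 - 6)) + C = (3 + 6*(-5)) + C = (3 - 30) + C = -27 + C)
(-742 + I(31, -23)) + (1021 + 166)*(-519 + 101) = (-742 + (-27 + 31)) + (1021 + 166)*(-519 + 101) = (-742 + 4) + 1187*(-418) = -738 - 496166 = -496904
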